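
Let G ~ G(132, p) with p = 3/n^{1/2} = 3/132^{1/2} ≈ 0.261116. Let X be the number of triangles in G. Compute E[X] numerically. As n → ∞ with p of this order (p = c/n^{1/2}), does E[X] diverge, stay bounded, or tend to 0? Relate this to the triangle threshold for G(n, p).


Number of potential triangles: C(132, 3) = 374660.
Each occurs with probability p³ ≈ (0.261116)³ ≈ 1.78033966e-02.
By linearity: E[X] = C(132, 3)·p³ ≈ 374660 · 1.78033966e-02 ≈ 6670.220582.
Since α = 1/2 < 1, p = c/n^{1/2} ≫ 1/n is above the triangle threshold p ~ 1/n. Asymptotically E[X] ~ (c³/6)·n^{3(1−α)} = (3³/6)·n^{1.5} → ∞; triangles are abundant w.h.p.

E[X] ≈ 6670.220582; in regime p = Θ(1/n^{1/2}) E[X] diverges (above the triangle threshold p ~ 1/n).


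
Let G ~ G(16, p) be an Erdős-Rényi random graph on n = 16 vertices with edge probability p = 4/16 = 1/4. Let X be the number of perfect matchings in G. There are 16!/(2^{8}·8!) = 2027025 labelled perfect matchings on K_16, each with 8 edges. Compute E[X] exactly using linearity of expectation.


K_16 has 16!/(2^{8}·8!) = 2027025 labelled perfect matchings.
For each such perfect matching H, let X_H = 1 if all 8 edges of H are present in G. Then P[X_H = 1] = p^{8} = (1/4)^{8} = 1/65536.
Summing the indicators: E[X] = Σ_H E[X_H] = 2027025 · p^{8} = 2027025 · 1/65536 = 2027025/65536.
Numerically: E[X] ≈ 30.9.

E[X] = 2027025 · (1/4)^{8} = 2027025/65536 ≈ 30.9.


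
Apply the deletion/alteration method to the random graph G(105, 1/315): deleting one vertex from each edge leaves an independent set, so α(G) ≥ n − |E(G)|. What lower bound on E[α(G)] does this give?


E[|E(G)|] = C(105, 2)·p = 5460 · (1/315) = 52/3.
E[α(G)] ≥ n − E[|E(G)|] = 105 − 52/3 = 263/3.
Numerically: ≈ 87.66667.
(This is only a lower bound; the true E[α(G)] may be larger.)

E[α(G)] ≥ 263/3 ≈ 87.66667.


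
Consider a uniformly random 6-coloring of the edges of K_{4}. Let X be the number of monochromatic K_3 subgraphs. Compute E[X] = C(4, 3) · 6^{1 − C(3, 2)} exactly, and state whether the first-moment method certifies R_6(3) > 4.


E[X] = C(4, 3) · 6^{1 − 3} = 4 · 6^{−2} = 4/36.
As a reduced fraction: E[X] = 1/9 ≈ 0.1111111.
Is E[X] < 1? YES.
Since E[X] < 1, there exists a 6-coloring of K_{4} with no monochromatic K_3; hence R_6(3) > 4.

E[X] = 1/9 ≈ 0.1111111; E[X] < 1, so R_6(3) > 4.


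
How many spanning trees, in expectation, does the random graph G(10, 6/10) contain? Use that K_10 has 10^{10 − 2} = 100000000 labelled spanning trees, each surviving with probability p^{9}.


K_10 has 10^{10 − 2} = 100000000 labelled spanning trees.
For each such spanning tree H, let X_H = 1 if all 9 edges of H are present in G. Then P[X_H = 1] = p^{9} = (3/5)^{9} = 19683/1953125.
Summing the indicators: E[X] = Σ_H E[X_H] = 100000000 · p^{9} = 100000000 · 19683/1953125 = 5038848/5.
Numerically: E[X] ≈ 1.0078e+06.

E[X] = 100000000 · (3/5)^{9} = 5038848/5 ≈ 1.0078e+06.


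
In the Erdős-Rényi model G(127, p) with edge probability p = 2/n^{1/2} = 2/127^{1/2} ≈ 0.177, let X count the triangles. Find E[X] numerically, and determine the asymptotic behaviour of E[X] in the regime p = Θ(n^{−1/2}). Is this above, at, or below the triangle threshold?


Number of potential triangles: C(127, 3) = 333375.
Each occurs with probability p³ ≈ (0.177)³ ≈ 5.58965e-03.
By linearity: E[X] = C(127, 3)·p³ ≈ 333375 · 5.58965e-03 ≈ 1863.449.
Since α = 1/2 < 1, p = c/n^{1/2} ≫ 1/n is above the triangle threshold p ~ 1/n. Asymptotically E[X] ~ (c³/6)·n^{3(1−α)} = (2³/6)·n^{1.5} → ∞; triangles are abundant w.h.p.

E[X] ≈ 1863.449; in regime p = Θ(1/n^{1/2}) E[X] diverges (above the triangle threshold p ~ 1/n).


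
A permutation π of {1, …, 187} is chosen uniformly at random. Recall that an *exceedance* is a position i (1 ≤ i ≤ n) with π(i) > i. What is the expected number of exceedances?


Write X = Σ_{i=1}^{187} X_i, where X_i = 1_{π(i) > i}.
For each fixed i, π(i) is uniform over {1, …, 187} (marginal of a uniform permutation), so P[π(i) > i] = (n − i)/n. Summing: Σ_{i=1}^{187} (n − i)/n = (0 + 1 + … + 186)/187 = 187(187 − 1)/(2·187) = (187 − 1)/2.
Hence E[X] = Σ_{i=1}^{187} (187 − i)/187 = 93 ≈ 93.0000.

E[X] = 93 = 93.0000.


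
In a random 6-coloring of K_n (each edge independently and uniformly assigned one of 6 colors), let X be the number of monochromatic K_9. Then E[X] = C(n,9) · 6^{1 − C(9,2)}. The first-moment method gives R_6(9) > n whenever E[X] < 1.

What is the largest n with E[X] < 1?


We need C(n, 9) · 6^{1 − 36} < 1, i.e. C(n, 9) < 6^{36 − 1} = 1719070799748422591028658176.
Check values of n near the boundary:
  n = 4403: C(4403, 9) = 1699894433046281918452233150; 1699894433046281918452233150 < 1719070799748422591028658176? YES
  n = 4404: C(4404, 9) = 1703375445537161676647015880; 1703375445537161676647015880 < 1719070799748422591028658176? YES
  n = 4405: C(4405, 9) = 1706862792900636302463627150; 1706862792900636302463627150 < 1719070799748422591028658176? YES
  n = 4406: C(4406, 9) = 1710356485221788389505285700; 1710356485221788389505285700 < 1719070799748422591028658176? YES
  n = 4407: C(4407, 9) = 1713856532599459170657070050; 1713856532599459170657070050 < 1719070799748422591028658176? YES
  n = 4408: C(4408, 9) = 1717362945146264156457459600; 1717362945146264156457459600 < 1719070799748422591028658176? YES
  n = 4409: C(4409, 9) = 1720875732988608787686577131; 1720875732988608787686577131 < 1719070799748422591028658176? NO
  n = 4410: C(4410, 9) = 1724394906266704102180823710; 1724394906266704102180823710 < 1719070799748422591028658176? NO
  n = 4411: C(4411, 9) = 1727920475134582415883601405; 1727920475134582415883601405 < 1719070799748422591028658176? NO
The largest n with C(n, 9) < 1719070799748422591028658176 is n = 4408 (where E[X] = 35778394690547169926197075/35813974994758803979763712 ≈ 0.999). Hence R_6(9) > 4408, i.e. R_6(9) ≥ 4409.

Largest n = 4408; hence R_6(9) > 4408.


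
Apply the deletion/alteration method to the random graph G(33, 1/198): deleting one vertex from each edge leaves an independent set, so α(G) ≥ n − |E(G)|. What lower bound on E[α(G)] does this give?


E[|E(G)|] = C(33, 2)·p = 528 · (1/198) = 8/3.
E[α(G)] ≥ n − E[|E(G)|] = 33 − 8/3 = 91/3.
Numerically: ≈ 30.3333.
(This is only a lower bound; the true E[α(G)] may be larger.)

E[α(G)] ≥ 91/3 ≈ 30.3333.


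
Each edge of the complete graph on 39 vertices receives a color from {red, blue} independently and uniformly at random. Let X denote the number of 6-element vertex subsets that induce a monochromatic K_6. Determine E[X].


Let X = Σ_S X_S over the C(39, 6) = 3262623 subsets S of size 6, where X_S = 1 if the K_6 on S is monochromatic.
For a fixed S, the K_6 on S has C(6, 2) = 15 edges. P[all 15 edges red] = (1/2)^15, and likewise for blue, so P[monochromatic] = 2·(1/2)^15 = 2^{1 − 15} = 1/16384.
Summing: E[X] = C(39, 6) · 2^{1 − 15} = 3262623 · 1/16384 = 3262623/16384.
Numerically: E[X] ≈ 199.1347.

E[X] = C(39,6)·2^(1−C(6,2)) = 3262623/16384 ≈ 199.1347.


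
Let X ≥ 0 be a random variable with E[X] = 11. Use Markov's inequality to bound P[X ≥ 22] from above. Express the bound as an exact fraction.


μ = E[X] = 11, a = 22.
Markov: P[X ≥ 22] ≤ μ/a = (11)/22 = 1/2.
Numerically: ≈ 0.50000.
(Since a = 22 > μ = 11.00000, the bound 1/2 is < 1 and informative.)

P[X ≥ 22] ≤ 1/2 ≈ 0.50000.


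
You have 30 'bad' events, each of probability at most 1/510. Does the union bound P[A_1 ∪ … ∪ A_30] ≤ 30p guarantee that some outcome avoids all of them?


Union bound: P[∪_{i=1}^{30} A_i] ≤ Σ_i P[A_i] ≤ 30·p = 30·(1/510) = 1/17.
Numerically: 1/17 ≈ 0.0588.
Is 1/17 < 1? YES.
Since P[∪ A_i] ≤ 1/17 < 1, the complement has P[∩ A_i^c] ≥ 1 − 1/17 = 16/17 > 0, so some outcome avoids every A_i.

30·p = 1/17 ≈ 0.0588; existence CERTIFIED by the union bound.


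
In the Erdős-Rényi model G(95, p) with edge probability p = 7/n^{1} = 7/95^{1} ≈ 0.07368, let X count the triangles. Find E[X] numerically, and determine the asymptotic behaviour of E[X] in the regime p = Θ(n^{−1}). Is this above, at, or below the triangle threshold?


Number of potential triangles: C(95, 3) = 138415.
Each occurs with probability p³ ≈ (0.07368)³ ≈ 4.000583e-04.
By linearity: E[X] = C(95, 3)·p³ ≈ 138415 · 4.000583e-04 ≈ 55.3741.
Here α = 1, so p = 7/n is exactly at the triangle threshold p ~ 1/n. Asymptotically E[X] → c³/6 = 7³/6 = 343/6 ≈ 57.1667, a bounded constant. In this regime the triangle count is asymptotically Poisson(c³/6).

E[X] ≈ 55.3741; in regime p = Θ(1/n^{1}) E[X] stays bounded (at the triangle threshold p ~ 1/n).


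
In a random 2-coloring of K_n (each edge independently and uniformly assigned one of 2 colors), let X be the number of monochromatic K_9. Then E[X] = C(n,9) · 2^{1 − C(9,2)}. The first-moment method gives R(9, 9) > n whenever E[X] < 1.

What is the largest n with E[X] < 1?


We need C(n, 9) · 2^{1 − 36} < 1, i.e. C(n, 9) < 2^{36 − 1} = 34359738368.
Check values of n near the boundary:
  n = 60: C(60, 9) = 14783142660; 14783142660 < 34359738368? YES
  n = 61: C(61, 9) = 17341763505; 17341763505 < 34359738368? YES
  n = 62: C(62, 9) = 20286591270; 20286591270 < 34359738368? YES
  n = 63: C(63, 9) = 23667689815; 23667689815 < 34359738368? YES
  n = 64: C(64, 9) = 27540584512; 27540584512 < 34359738368? YES
  n = 65: C(65, 9) = 31966749880; 31966749880 < 34359738368? YES
  n = 66: C(66, 9) = 37014131440; 37014131440 < 34359738368? NO
  n = 67: C(67, 9) = 42757703560; 42757703560 < 34359738368? NO
The largest n with C(n, 9) < 34359738368 is n = 65 (where E[X] = 3995843735/4294967296 ≈ 0.930). Hence R(9, 9) > 65, i.e. R(9, 9) ≥ 66.

Largest n = 65; hence R(9, 9) > 65.


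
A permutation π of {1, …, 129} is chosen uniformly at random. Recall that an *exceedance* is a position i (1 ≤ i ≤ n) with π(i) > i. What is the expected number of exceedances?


Write X = Σ_{i=1}^{129} X_i, where X_i = 1_{π(i) > i}.
For each fixed i, π(i) is uniform over {1, …, 129} (marginal of a uniform permutation), so P[π(i) > i] = (n − i)/n. Summing: Σ_{i=1}^{129} (n − i)/n = (0 + 1 + … + 128)/129 = 129(129 − 1)/(2·129) = (129 − 1)/2.
Hence E[X] = Σ_{i=1}^{129} (129 − i)/129 = 64 ≈ 64.000.

E[X] = 64 = 64.000.


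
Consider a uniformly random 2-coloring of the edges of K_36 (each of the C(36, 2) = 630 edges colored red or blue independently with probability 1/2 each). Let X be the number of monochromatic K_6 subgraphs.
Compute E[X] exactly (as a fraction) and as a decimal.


Let X = Σ_S X_S over the C(36, 6) = 1947792 subsets S of size 6, where X_S = 1 if the K_6 on S is monochromatic.
For a fixed S, the K_6 on S has C(6, 2) = 15 edges. P[all 15 edges red] = (1/2)^15, and likewise for blue, so P[monochromatic] = 2·(1/2)^15 = 2^{1 − 15} = 1/16384.
Summing: E[X] = C(36, 6) · 2^{1 − 15} = 1947792 · 1/16384 = 121737/1024.
Numerically: E[X] ≈ 118.884.

E[X] = C(36,6)·2^(1−C(6,2)) = 121737/1024 ≈ 118.884.


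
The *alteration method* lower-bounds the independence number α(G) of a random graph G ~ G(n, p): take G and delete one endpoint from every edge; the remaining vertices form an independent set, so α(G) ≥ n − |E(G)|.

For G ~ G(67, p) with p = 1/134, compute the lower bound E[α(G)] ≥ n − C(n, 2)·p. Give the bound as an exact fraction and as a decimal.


E[|E(G)|] = C(67, 2)·p = 2211 · (1/134) = 33/2.
E[α(G)] ≥ n − E[|E(G)|] = 67 − 33/2 = 101/2.
Numerically: ≈ 50.500000.
(This is only a lower bound; the true E[α(G)] may be larger.)

E[α(G)] ≥ 101/2 ≈ 50.500000.


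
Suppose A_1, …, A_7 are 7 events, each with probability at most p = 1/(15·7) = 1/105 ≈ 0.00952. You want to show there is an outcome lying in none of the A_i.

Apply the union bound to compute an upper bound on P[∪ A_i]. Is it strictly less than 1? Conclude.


Union bound: P[∪_{i=1}^{7} A_i] ≤ Σ_i P[A_i] ≤ 7·p = 7·(1/105) = 1/15.
Numerically: 1/15 ≈ 0.06667.
Is 1/15 < 1? YES.
Since P[∪ A_i] ≤ 1/15 < 1, the complement has P[∩ A_i^c] ≥ 1 − 1/15 = 14/15 > 0, so some outcome avoids every A_i.

7·p = 1/15 ≈ 0.06667; existence CERTIFIED by the union bound.


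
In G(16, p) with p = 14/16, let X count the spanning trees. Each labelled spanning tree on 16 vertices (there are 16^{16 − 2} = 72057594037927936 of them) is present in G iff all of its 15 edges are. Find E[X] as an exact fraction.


K_16 has 16^{16 − 2} = 72057594037927936 labelled spanning trees.
For each such spanning tree H, let X_H = 1 if all 15 edges of H are present in G. Then P[X_H = 1] = p^{15} = (7/8)^{15} = 4747561509943/35184372088832.
Summing the indicators: E[X] = Σ_H E[X_H] = 72057594037927936 · p^{15} = 72057594037927936 · 4747561509943/35184372088832 = 9723005972363264.
Numerically: E[X] ≈ 9.723e+15.

E[X] = 72057594037927936 · (7/8)^{15} = 9723005972363264 ≈ 9.723e+15.


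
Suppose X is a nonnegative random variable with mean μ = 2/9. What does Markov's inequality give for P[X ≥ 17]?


μ = E[X] = 2/9, a = 17.
Markov: P[X ≥ 17] ≤ μ/a = (2/9)/17 = 2/153.
Numerically: ≈ 0.0131.
(Since a = 17 > μ = 0.2222, the bound 2/153 is < 1 and informative.)

P[X ≥ 17] ≤ 2/153 ≈ 0.0131.


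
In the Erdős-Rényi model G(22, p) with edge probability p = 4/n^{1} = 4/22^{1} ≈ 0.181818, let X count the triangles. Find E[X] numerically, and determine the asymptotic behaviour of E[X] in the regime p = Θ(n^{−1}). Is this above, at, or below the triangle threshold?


Number of potential triangles: C(22, 3) = 1540.
Each occurs with probability p³ ≈ (0.181818)³ ≈ 6.01051841e-03.
By linearity: E[X] = C(22, 3)·p³ ≈ 1540 · 6.01051841e-03 ≈ 9.256198.
Here α = 1, so p = 4/n is exactly at the triangle threshold p ~ 1/n. Asymptotically E[X] → c³/6 = 4³/6 = 32/3 ≈ 10.666667, a bounded constant. In this regime the triangle count is asymptotically Poisson(c³/6).

E[X] ≈ 9.256198; in regime p = Θ(1/n^{1}) E[X] stays bounded (at the triangle threshold p ~ 1/n).


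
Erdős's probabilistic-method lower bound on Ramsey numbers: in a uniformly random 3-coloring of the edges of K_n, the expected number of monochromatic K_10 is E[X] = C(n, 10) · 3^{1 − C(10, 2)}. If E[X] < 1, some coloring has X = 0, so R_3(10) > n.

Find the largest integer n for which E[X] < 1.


We need C(n, 10) · 3^{1 − 45} < 1, i.e. C(n, 10) < 3^{45 − 1} = 984770902183611232881.
Check values of n near the boundary:
  n = 570: C(570, 10) = 921524823451961408691; 921524823451961408691 < 984770902183611232881? YES
  n = 571: C(571, 10) = 937951290893172842001; 937951290893172842001 < 984770902183611232881? YES
  n = 572: C(572, 10) = 954640815642161682606; 954640815642161682606 < 984770902183611232881? YES
  n = 573: C(573, 10) = 971597135635805762226; 971597135635805762226 < 984770902183611232881? YES
  n = 574: C(574, 10) = 988824035203816502691; 988824035203816502691 < 984770902183611232881? NO
  n = 575: C(575, 10) = 1006325345561406175305; 1006325345561406175305 < 984770902183611232881? NO
  n = 576: C(576, 10) = 1024104945306307344480; 1024104945306307344480 < 984770902183611232881? NO
The largest n with C(n, 10) < 984770902183611232881 is n = 573 (where E[X] = 35985079097622435638/36472996377170786403 ≈ 0.986623). Hence R_3(10) > 573, i.e. R_3(10) ≥ 574.

Largest n = 573; hence R_3(10) > 573.


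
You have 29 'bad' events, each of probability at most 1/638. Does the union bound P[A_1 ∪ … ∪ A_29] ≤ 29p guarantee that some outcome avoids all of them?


Union bound: P[∪_{i=1}^{29} A_i] ≤ Σ_i P[A_i] ≤ 29·p = 29·(1/638) = 1/22.
Numerically: 1/22 ≈ 0.0455.
Is 1/22 < 1? YES.
Since P[∪ A_i] ≤ 1/22 < 1, the complement has P[∩ A_i^c] ≥ 1 − 1/22 = 21/22 > 0, so some outcome avoids every A_i.

29·p = 1/22 ≈ 0.0455; existence CERTIFIED by the union bound.


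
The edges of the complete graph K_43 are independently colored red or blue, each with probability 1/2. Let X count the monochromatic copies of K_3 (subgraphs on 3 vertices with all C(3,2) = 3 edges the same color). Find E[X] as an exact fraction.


Let X = Σ_S X_S over the C(43, 3) = 12341 subsets S of size 3, where X_S = 1 if the K_3 on S is monochromatic.
For a fixed S, the K_3 on S has C(3, 2) = 3 edges. P[all 3 edges red] = (1/2)^3, and likewise for blue, so P[monochromatic] = 2·(1/2)^3 = 2^{1 − 3} = 1/4.
By linearity of expectation: E[X] = C(43, 3) · 2^{1 − 3} = 12341 · 1/4 = 12341/4.
Numerically: E[X] ≈ 3085.250000.

E[X] = C(43,3)·2^(1−C(3,2)) = 12341/4 ≈ 3085.250000.


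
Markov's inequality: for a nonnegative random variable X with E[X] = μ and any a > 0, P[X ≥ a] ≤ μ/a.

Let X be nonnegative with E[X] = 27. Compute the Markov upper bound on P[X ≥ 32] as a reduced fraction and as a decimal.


μ = E[X] = 27, a = 32.
Markov: P[X ≥ 32] ≤ μ/a = (27)/32 = 27/32.
Numerically: ≈ 0.8438.
(Since a = 32 > μ = 27.0000, the bound 27/32 is < 1 and informative.)

P[X ≥ 32] ≤ 27/32 ≈ 0.8438.


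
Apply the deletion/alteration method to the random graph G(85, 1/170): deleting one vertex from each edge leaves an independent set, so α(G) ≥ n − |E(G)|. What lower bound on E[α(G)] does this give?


E[|E(G)|] = C(85, 2)·p = 3570 · (1/170) = 21.
E[α(G)] ≥ n − E[|E(G)|] = 85 − 21 = 64.
Numerically: ≈ 64.00000.
(This is only a lower bound; the true E[α(G)] may be larger.)

E[α(G)] ≥ 64 ≈ 64.00000.


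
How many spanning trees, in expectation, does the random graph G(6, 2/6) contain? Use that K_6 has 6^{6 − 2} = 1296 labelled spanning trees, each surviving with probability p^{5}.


K_6 has 6^{6 − 2} = 1296 labelled spanning trees.
For each such spanning tree H, let X_H = 1 if all 5 edges of H are present in G. Then P[X_H = 1] = p^{5} = (1/3)^{5} = 1/243.
By linearity of expectation: E[X] = Σ_H E[X_H] = 1296 · p^{5} = 1296 · 1/243 = 16/3.
Numerically: E[X] ≈ 5.333.

E[X] = 1296 · (1/3)^{5} = 16/3 ≈ 5.333.


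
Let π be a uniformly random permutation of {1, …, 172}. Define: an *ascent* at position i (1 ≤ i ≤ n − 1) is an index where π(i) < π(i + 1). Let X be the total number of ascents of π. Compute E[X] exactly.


Write X = Σ X_I over i = 1, …, 171, with X_I the indicator of one ascent.
There are 171 indicators.
For each fixed i, the pair (π(i), π(i+1)) is a uniformly random ordered pair of distinct values from {1, …, 172}; by symmetry P[π(i) < π(i+1)] = 1/2.
By linearity: E[X] = 171 · (1/2) = (172 − 1) · (1/2) = 171/2 ≈ 85.500.

E[X] = 171/2 = 85.500.


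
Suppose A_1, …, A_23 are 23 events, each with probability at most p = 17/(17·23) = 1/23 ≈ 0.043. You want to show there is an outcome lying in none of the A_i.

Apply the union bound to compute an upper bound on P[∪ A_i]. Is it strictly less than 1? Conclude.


Union bound: P[∪_{i=1}^{23} A_i] ≤ Σ_i P[A_i] ≤ 23·p = 23·(1/23) = 1.
Numerically: 1 ≈ 1.000.
Is 1 < 1? NO.
Since the bound 1 is ≥ 1, the union bound is uninformative here; it does NOT by itself certify existence.

23·p = 1 ≈ 1.000; existence NOT certified by the union bound.


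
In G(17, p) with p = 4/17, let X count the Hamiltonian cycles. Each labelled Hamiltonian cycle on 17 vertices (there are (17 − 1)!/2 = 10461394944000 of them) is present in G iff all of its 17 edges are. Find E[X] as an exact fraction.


K_17 has (17 − 1)!/2 = 10461394944000 labelled Hamiltonian cycles.
For each such Hamiltonian cycle H, let X_H = 1 if all 17 edges of H are present in G. Then P[X_H = 1] = p^{17} = (4/17)^{17} = 17179869184/827240261886336764177.
By linearity: E[X] = Σ_H E[X_H] = 10461394944000 · p^{17} = 10461394944000 · 17179869184/827240261886336764177 = 179725396620079005696000/827240261886336764177.
Numerically: E[X] ≈ 217.26.

E[X] = 10461394944000 · (4/17)^{17} = 179725396620079005696000/827240261886336764177 ≈ 217.26.


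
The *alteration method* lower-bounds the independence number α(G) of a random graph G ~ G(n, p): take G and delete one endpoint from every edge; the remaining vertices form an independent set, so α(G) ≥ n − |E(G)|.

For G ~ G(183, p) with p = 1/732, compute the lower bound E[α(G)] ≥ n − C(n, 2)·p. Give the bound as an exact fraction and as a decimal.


E[|E(G)|] = C(183, 2)·p = 16653 · (1/732) = 91/4.
E[α(G)] ≥ n − E[|E(G)|] = 183 − 91/4 = 641/4.
Numerically: ≈ 160.250.
(This is only a lower bound; the true E[α(G)] may be larger.)

E[α(G)] ≥ 641/4 ≈ 160.250.


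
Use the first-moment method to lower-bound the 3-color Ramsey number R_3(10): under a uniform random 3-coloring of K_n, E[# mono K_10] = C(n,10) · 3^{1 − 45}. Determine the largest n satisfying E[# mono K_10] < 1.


We need C(n, 10) · 3^{1 − 45} < 1, i.e. C(n, 10) < 3^{45 − 1} = 984770902183611232881.
Check values of n near the boundary:
  n = 569: C(569, 10) = 905357721286137524328; 905357721286137524328 < 984770902183611232881? YES
  n = 570: C(570, 10) = 921524823451961408691; 921524823451961408691 < 984770902183611232881? YES
  n = 571: C(571, 10) = 937951290893172842001; 937951290893172842001 < 984770902183611232881? YES
  n = 572: C(572, 10) = 954640815642161682606; 954640815642161682606 < 984770902183611232881? YES
  n = 573: C(573, 10) = 971597135635805762226; 971597135635805762226 < 984770902183611232881? YES
  n = 574: C(574, 10) = 988824035203816502691; 988824035203816502691 < 984770902183611232881? NO
  n = 575: C(575, 10) = 1006325345561406175305; 1006325345561406175305 < 984770902183611232881? NO
  n = 576: C(576, 10) = 1024104945306307344480; 1024104945306307344480 < 984770902183611232881? NO
The largest n with C(n, 10) < 984770902183611232881 is n = 573 (where E[X] = 35985079097622435638/36472996377170786403 ≈ 0.986623). Hence R_3(10) > 573, i.e. R_3(10) ≥ 574.

Largest n = 573; hence R_3(10) > 573.


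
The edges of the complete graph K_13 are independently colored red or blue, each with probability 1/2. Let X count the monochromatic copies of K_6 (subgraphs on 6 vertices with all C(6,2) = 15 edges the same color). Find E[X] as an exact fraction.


Let X = Σ_S X_S over the C(13, 6) = 1716 subsets S of size 6, where X_S = 1 if the K_6 on S is monochromatic.
For a fixed S, the K_6 on S has C(6, 2) = 15 edges. P[all 15 edges red] = (1/2)^15, and likewise for blue, so P[monochromatic] = 2·(1/2)^15 = 2^{1 − 15} = 1/16384.
By linearity: E[X] = C(13, 6) · 2^{1 − 15} = 1716 · 1/16384 = 429/4096.
Numerically: E[X] ≈ 0.1047.

E[X] = C(13,6)·2^(1−C(6,2)) = 429/4096 ≈ 0.1047.


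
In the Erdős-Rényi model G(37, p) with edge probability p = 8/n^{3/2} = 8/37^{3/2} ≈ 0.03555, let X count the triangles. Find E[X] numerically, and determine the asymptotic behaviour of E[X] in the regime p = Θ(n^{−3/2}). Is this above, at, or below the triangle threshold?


Number of potential triangles: C(37, 3) = 7770.
Each occurs with probability p³ ≈ (0.03555)³ ≈ 4.491198e-05.
By linearity: E[X] = C(37, 3)·p³ ≈ 7770 · 4.491198e-05 ≈ 0.3490.
Since α = 3/2 > 1, p = c/n^{3/2} = o(1/n) is below the triangle threshold p ~ 1/n. Asymptotically E[X] ~ (c³/6)·n^{3(1−α)} = (8³/6)·n^{-1.5} → 0, so by Markov's inequality G has no triangles w.h.p.

E[X] ≈ 0.3490; in regime p = Θ(1/n^{3/2}) E[X] tends to 0 (below the triangle threshold p ~ 1/n).


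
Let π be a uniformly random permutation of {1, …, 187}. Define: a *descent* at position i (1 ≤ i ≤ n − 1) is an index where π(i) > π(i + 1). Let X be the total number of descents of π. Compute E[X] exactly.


Write X = Σ X_I over i = 1, …, 186, with X_I the indicator of one descent.
There are 186 indicators.
For each fixed i, the pair (π(i), π(i+1)) is a uniformly random ordered pair of distinct values from {1, …, 187}; by symmetry P[π(i) > π(i+1)] = 1/2.
By linearity: E[X] = 186 · (1/2) = (187 − 1) · (1/2) = 93 ≈ 93.000000.

E[X] = 93 = 93.000000.


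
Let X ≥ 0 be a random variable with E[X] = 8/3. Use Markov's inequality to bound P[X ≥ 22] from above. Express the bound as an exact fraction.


μ = E[X] = 8/3, a = 22.
Markov: P[X ≥ 22] ≤ μ/a = (8/3)/22 = 4/33.
Numerically: ≈ 0.121212.
(Since a = 22 > μ = 2.666667, the bound 4/33 is < 1 and informative.)

P[X ≥ 22] ≤ 4/33 ≈ 0.121212.


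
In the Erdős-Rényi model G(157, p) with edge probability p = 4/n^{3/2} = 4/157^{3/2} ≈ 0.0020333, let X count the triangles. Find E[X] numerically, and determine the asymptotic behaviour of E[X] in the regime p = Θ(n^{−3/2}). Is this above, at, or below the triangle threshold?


Number of potential triangles: C(157, 3) = 632710.
Each occurs with probability p³ ≈ (0.0020333)³ ≈ 8.4068159e-09.
By linearity: E[X] = C(157, 3)·p³ ≈ 632710 · 8.4068159e-09 ≈ 0.00532.
Since α = 3/2 > 1, p = c/n^{3/2} = o(1/n) is below the triangle threshold p ~ 1/n. Asymptotically E[X] ~ (c³/6)·n^{3(1−α)} = (4³/6)·n^{-1.5} → 0, so by Markov's inequality G has no triangles w.h.p.

E[X] ≈ 0.00532; in regime p = Θ(1/n^{3/2}) E[X] tends to 0 (below the triangle threshold p ~ 1/n).


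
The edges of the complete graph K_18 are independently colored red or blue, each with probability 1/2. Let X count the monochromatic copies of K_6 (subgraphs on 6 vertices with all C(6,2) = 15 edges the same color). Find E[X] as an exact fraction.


Let X = Σ_S X_S over the C(18, 6) = 18564 subsets S of size 6, where X_S = 1 if the K_6 on S is monochromatic.
For a fixed S, the K_6 on S has C(6, 2) = 15 edges. P[all 15 edges red] = (1/2)^15, and likewise for blue, so P[monochromatic] = 2·(1/2)^15 = 2^{1 − 15} = 1/16384.
By linearity of expectation: E[X] = C(18, 6) · 2^{1 − 15} = 18564 · 1/16384 = 4641/4096.
Numerically: E[X] ≈ 1.133.

E[X] = C(18,6)·2^(1−C(6,2)) = 4641/4096 ≈ 1.133.


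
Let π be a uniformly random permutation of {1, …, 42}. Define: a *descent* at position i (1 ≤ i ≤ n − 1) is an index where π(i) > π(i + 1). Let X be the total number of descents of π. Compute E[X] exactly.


Write X = Σ X_I over i = 1, …, 41, with X_I the indicator of one descent.
There are 41 indicators.
For each fixed i, the pair (π(i), π(i+1)) is a uniformly random ordered pair of distinct values from {1, …, 42}; by symmetry P[π(i) > π(i+1)] = 1/2.
By linearity: E[X] = 41 · (1/2) = (42 − 1) · (1/2) = 41/2 ≈ 20.50000.

E[X] = 41/2 = 20.50000.


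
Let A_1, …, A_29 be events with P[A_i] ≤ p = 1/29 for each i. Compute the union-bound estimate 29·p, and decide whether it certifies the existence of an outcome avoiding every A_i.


Union bound: P[∪_{i=1}^{29} A_i] ≤ Σ_i P[A_i] ≤ 29·p = 29·(1/29) = 1.
Numerically: 1 ≈ 1.000.
Is 1 < 1? NO.
Since the bound 1 is ≥ 1, the union bound is uninformative here; it does NOT by itself certify existence.

29·p = 1 ≈ 1.000; existence NOT certified by the union bound.


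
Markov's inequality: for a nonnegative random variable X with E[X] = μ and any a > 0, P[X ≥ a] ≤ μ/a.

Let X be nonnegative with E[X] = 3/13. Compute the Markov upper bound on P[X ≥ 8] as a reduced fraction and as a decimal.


μ = E[X] = 3/13, a = 8.
Markov: P[X ≥ 8] ≤ μ/a = (3/13)/8 = 3/104.
Numerically: ≈ 0.02885.
(Since a = 8 > μ = 0.23077, the bound 3/104 is < 1 and informative.)

P[X ≥ 8] ≤ 3/104 ≈ 0.02885.


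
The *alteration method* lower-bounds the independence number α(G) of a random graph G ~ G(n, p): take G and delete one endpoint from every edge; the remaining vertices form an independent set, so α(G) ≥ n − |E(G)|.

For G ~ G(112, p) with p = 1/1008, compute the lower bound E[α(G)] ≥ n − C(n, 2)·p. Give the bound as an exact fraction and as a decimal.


E[|E(G)|] = C(112, 2)·p = 6216 · (1/1008) = 37/6.
E[α(G)] ≥ n − E[|E(G)|] = 112 − 37/6 = 635/6.
Numerically: ≈ 105.83333.
(This is only a lower bound; the true E[α(G)] may be larger.)

E[α(G)] ≥ 635/6 ≈ 105.83333.


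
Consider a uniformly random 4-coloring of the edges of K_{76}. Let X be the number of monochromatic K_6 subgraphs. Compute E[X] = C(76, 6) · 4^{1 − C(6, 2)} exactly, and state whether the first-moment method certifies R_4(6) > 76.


E[X] = C(76, 6) · 4^{1 − 15} = 218618940 · 4^{−14} = 218618940/268435456.
As a reduced fraction: E[X] = 54654735/67108864 ≈ 0.814.
Is E[X] < 1? YES.
Since E[X] < 1, there exists a 4-coloring of K_{76} with no monochromatic K_6; hence R_4(6) > 76.

E[X] = 54654735/67108864 ≈ 0.814; E[X] < 1, so R_4(6) > 76.


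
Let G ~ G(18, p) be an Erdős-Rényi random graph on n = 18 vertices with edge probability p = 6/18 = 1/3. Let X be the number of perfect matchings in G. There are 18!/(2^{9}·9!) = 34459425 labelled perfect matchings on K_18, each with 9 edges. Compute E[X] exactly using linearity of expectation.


K_18 has 18!/(2^{9}·9!) = 34459425 labelled perfect matchings.
For each such perfect matching H, let X_H = 1 if all 9 edges of H are present in G. Then P[X_H = 1] = p^{9} = (1/3)^{9} = 1/19683.
By linearity of expectation: E[X] = Σ_H E[X_H] = 34459425 · p^{9} = 34459425 · 1/19683 = 425425/243.
Numerically: E[X] ≈ 1750.72.

E[X] = 34459425 · (1/3)^{9} = 425425/243 ≈ 1750.72.


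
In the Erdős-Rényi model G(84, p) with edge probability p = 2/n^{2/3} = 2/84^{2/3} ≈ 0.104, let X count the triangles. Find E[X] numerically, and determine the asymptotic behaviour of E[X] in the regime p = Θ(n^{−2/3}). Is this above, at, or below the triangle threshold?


Number of potential triangles: C(84, 3) = 95284.
Each occurs with probability p³ ≈ (0.104)³ ≈ 1.13379e-03.
By linearity: E[X] = C(84, 3)·p³ ≈ 95284 · 1.13379e-03 ≈ 108.032.
Since α = 2/3 < 1, p = c/n^{2/3} ≫ 1/n is above the triangle threshold p ~ 1/n. Asymptotically E[X] ~ (c³/6)·n^{3(1−α)} = (2³/6)·n^{1} → ∞; triangles are abundant w.h.p.

E[X] ≈ 108.032; in regime p = Θ(1/n^{2/3}) E[X] diverges (above the triangle threshold p ~ 1/n).


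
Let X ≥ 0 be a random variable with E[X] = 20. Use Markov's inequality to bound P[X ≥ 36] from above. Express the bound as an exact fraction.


μ = E[X] = 20, a = 36.
Markov: P[X ≥ 36] ≤ μ/a = (20)/36 = 5/9.
Numerically: ≈ 0.556.
(Since a = 36 > μ = 20.000, the bound 5/9 is < 1 and informative.)

P[X ≥ 36] ≤ 5/9 ≈ 0.556.


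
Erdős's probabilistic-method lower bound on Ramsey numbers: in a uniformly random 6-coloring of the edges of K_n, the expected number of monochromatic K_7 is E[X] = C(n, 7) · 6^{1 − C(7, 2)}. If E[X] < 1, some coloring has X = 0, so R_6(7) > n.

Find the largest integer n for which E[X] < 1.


We need C(n, 7) · 6^{1 − 21} < 1, i.e. C(n, 7) < 6^{21 − 1} = 3656158440062976.
Check values of n near the boundary:
  n = 562: C(562, 7) = 3384017972944752; 3384017972944752 < 3656158440062976? YES
  n = 563: C(563, 7) = 3426622515769596; 3426622515769596 < 3656158440062976? YES
  n = 564: C(564, 7) = 3469685994423792; 3469685994423792 < 3656158440062976? YES
  n = 565: C(565, 7) = 3513212521235560; 3513212521235560 < 3656158440062976? YES
  n = 566: C(566, 7) = 3557206237959440; 3557206237959440 < 3656158440062976? YES
  n = 567: C(567, 7) = 3601671315933933; 3601671315933933 < 3656158440062976? YES
  n = 568: C(568, 7) = 3646611956239704; 3646611956239704 < 3656158440062976? YES
  n = 569: C(569, 7) = 3692032389858348; 3692032389858348 < 3656158440062976? NO
  n = 570: C(570, 7) = 3737936877831720; 3737936877831720 < 3656158440062976? NO
  n = 571: C(571, 7) = 3784329711421830; 3784329711421830 < 3656158440062976? NO
The largest n with C(n, 7) < 3656158440062976 is n = 568 (where E[X] = 16882462760369/16926659444736 ≈ 0.9973889). Hence R_6(7) > 568, i.e. R_6(7) ≥ 569.

Largest n = 568; hence R_6(7) > 568.


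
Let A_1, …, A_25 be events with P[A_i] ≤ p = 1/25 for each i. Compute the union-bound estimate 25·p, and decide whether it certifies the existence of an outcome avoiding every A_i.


Union bound: P[∪_{i=1}^{25} A_i] ≤ Σ_i P[A_i] ≤ 25·p = 25·(1/25) = 1.
Numerically: 1 ≈ 1.000.
Is 1 < 1? NO.
Since the bound 1 is ≥ 1, the union bound is uninformative here; it does NOT by itself certify existence.

25·p = 1 ≈ 1.000; existence NOT certified by the union bound.


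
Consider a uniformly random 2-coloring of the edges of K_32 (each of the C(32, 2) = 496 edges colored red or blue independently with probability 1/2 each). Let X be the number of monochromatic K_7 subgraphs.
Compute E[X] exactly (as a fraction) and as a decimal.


Let X = Σ_S X_S over the C(32, 7) = 3365856 subsets S of size 7, where X_S = 1 if the K_7 on S is monochromatic.
For a fixed S, the K_7 on S has C(7, 2) = 21 edges. P[all 21 edges red] = (1/2)^21, and likewise for blue, so P[monochromatic] = 2·(1/2)^21 = 2^{1 − 21} = 1/1048576.
Summing: E[X] = C(32, 7) · 2^{1 − 21} = 3365856 · 1/1048576 = 105183/32768.
Numerically: E[X] ≈ 3.20993.

E[X] = C(32,7)·2^(1−C(7,2)) = 105183/32768 ≈ 3.20993.


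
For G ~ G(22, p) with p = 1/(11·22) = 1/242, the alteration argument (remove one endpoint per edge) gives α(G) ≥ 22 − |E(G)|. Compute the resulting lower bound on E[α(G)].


E[|E(G)|] = C(22, 2)·p = 231 · (1/242) = 21/22.
E[α(G)] ≥ n − E[|E(G)|] = 22 − 21/22 = 463/22.
Numerically: ≈ 21.04545.
(This is only a lower bound; the true E[α(G)] may be larger.)

E[α(G)] ≥ 463/22 ≈ 21.04545.


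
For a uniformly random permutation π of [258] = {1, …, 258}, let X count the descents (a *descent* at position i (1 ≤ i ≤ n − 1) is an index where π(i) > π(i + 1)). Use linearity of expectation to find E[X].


Write X = Σ X_I over i = 1, …, 257, with X_I the indicator of one descent.
There are 257 indicators.
For each fixed i, the pair (π(i), π(i+1)) is a uniformly random ordered pair of distinct values from {1, …, 258}; by symmetry P[π(i) > π(i+1)] = 1/2.
By linearity: E[X] = 257 · (1/2) = (258 − 1) · (1/2) = 257/2 ≈ 128.5000.

E[X] = 257/2 = 128.5000.


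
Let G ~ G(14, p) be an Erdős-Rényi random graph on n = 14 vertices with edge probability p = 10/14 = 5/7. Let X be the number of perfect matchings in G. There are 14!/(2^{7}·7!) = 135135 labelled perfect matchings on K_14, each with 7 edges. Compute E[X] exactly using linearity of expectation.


K_14 has 14!/(2^{7}·7!) = 135135 labelled perfect matchings.
For each such perfect matching H, let X_H = 1 if all 7 edges of H are present in G. Then P[X_H = 1] = p^{7} = (5/7)^{7} = 78125/823543.
By linearity of expectation: E[X] = Σ_H E[X_H] = 135135 · p^{7} = 135135 · 78125/823543 = 1508203125/117649.
Numerically: E[X] ≈ 12819.5.

E[X] = 135135 · (5/7)^{7} = 1508203125/117649 ≈ 12819.5.


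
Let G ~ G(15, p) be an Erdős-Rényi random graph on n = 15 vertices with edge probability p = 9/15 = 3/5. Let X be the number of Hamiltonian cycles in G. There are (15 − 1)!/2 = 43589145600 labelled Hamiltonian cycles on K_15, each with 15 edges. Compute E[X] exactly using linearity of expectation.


K_15 has (15 − 1)!/2 = 43589145600 labelled Hamiltonian cycles.
For each such Hamiltonian cycle H, let X_H = 1 if all 15 edges of H are present in G. Then P[X_H = 1] = p^{15} = (3/5)^{15} = 14348907/30517578125.
By linearity of expectation: E[X] = Σ_H E[X_H] = 43589145600 · p^{15} = 43589145600 · 14348907/30517578125 = 25018263856954368/1220703125.
Numerically: E[X] ≈ 2.0495e+07.

E[X] = 43589145600 · (3/5)^{15} = 25018263856954368/1220703125 ≈ 2.0495e+07.


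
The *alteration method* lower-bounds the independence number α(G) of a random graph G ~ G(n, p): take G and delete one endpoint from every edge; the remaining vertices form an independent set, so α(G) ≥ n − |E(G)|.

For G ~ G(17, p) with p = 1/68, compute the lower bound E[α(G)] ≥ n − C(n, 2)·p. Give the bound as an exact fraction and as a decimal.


E[|E(G)|] = C(17, 2)·p = 136 · (1/68) = 2.
E[α(G)] ≥ n − E[|E(G)|] = 17 − 2 = 15.
Numerically: ≈ 15.000.
(This is only a lower bound; the true E[α(G)] may be larger.)

E[α(G)] ≥ 15 ≈ 15.000.


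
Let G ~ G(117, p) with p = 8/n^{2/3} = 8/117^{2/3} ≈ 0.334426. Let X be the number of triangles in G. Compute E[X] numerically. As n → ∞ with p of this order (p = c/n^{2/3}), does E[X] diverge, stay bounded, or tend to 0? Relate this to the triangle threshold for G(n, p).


Number of potential triangles: C(117, 3) = 260130.
Each occurs with probability p³ ≈ (0.334426)³ ≈ 3.74022938e-02.
By linearity: E[X] = C(117, 3)·p³ ≈ 260130 · 3.74022938e-02 ≈ 9729.458689.
Since α = 2/3 < 1, p = c/n^{2/3} ≫ 1/n is above the triangle threshold p ~ 1/n. Asymptotically E[X] ~ (c³/6)·n^{3(1−α)} = (8³/6)·n^{1} → ∞; triangles are abundant w.h.p.

E[X] ≈ 9729.458689; in regime p = Θ(1/n^{2/3}) E[X] diverges (above the triangle threshold p ~ 1/n).


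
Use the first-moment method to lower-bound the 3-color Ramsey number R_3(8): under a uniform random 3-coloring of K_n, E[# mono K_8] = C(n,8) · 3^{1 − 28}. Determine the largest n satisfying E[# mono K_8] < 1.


We need C(n, 8) · 3^{1 − 28} < 1, i.e. C(n, 8) < 3^{28 − 1} = 7625597484987.
Check values of n near the boundary:
  n = 150: C(150, 8) = 5257211409450; 5257211409450 < 7625597484987? YES
  n = 151: C(151, 8) = 5551321138650; 5551321138650 < 7625597484987? YES
  n = 152: C(152, 8) = 5859727868575; 5859727868575 < 7625597484987? YES
  n = 153: C(153, 8) = 6183023199255; 6183023199255 < 7625597484987? YES
  n = 154: C(154, 8) = 6521818990995; 6521818990995 < 7625597484987? YES
  n = 155: C(155, 8) = 6876747915675; 6876747915675 < 7625597484987? YES
  n = 156: C(156, 8) = 7248464019225; 7248464019225 < 7625597484987? YES
  n = 157: C(157, 8) = 7637643295425; 7637643295425 < 7625597484987? NO
  n = 158: C(158, 8) = 8044984271181; 8044984271181 < 7625597484987? NO
  n = 159: C(159, 8) = 8471208603429; 8471208603429 < 7625597484987? NO
The largest n with C(n, 8) < 7625597484987 is n = 156 (where E[X] = 805384891025/847288609443 ≈ 0.951). Hence R_3(8) > 156, i.e. R_3(8) ≥ 157.

Largest n = 156; hence R_3(8) > 156.


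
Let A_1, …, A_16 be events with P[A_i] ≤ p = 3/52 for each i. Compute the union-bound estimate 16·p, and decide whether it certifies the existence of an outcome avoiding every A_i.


Union bound: P[∪_{i=1}^{16} A_i] ≤ Σ_i P[A_i] ≤ 16·p = 16·(3/52) = 12/13.
Numerically: 12/13 ≈ 0.9230769.
Is 12/13 < 1? YES.
Since P[∪ A_i] ≤ 12/13 < 1, the complement has P[∩ A_i^c] ≥ 1 − 12/13 = 1/13 > 0, so some outcome avoids every A_i.

16·p = 12/13 ≈ 0.9230769; existence CERTIFIED by the union bound.


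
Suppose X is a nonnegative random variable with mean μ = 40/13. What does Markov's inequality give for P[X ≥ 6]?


μ = E[X] = 40/13, a = 6.
Markov: P[X ≥ 6] ≤ μ/a = (40/13)/6 = 20/39.
Numerically: ≈ 0.5128.
(Since a = 6 > μ = 3.0769, the bound 20/39 is < 1 and informative.)

P[X ≥ 6] ≤ 20/39 ≈ 0.5128.


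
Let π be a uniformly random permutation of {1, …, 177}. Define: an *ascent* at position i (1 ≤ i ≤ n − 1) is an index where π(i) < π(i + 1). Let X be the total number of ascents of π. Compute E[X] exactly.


Write X = Σ X_I over i = 1, …, 176, with X_I the indicator of one ascent.
There are 176 indicators.
For each fixed i, the pair (π(i), π(i+1)) is a uniformly random ordered pair of distinct values from {1, …, 177}; by symmetry P[π(i) < π(i+1)] = 1/2.
By linearity: E[X] = 176 · (1/2) = (177 − 1) · (1/2) = 88 ≈ 88.00000.

E[X] = 88 = 88.00000.


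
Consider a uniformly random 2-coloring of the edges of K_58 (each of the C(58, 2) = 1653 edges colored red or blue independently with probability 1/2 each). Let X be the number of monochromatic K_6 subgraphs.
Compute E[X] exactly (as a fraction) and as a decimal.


Let X = Σ_S X_S over the C(58, 6) = 40475358 subsets S of size 6, where X_S = 1 if the K_6 on S is monochromatic.
For a fixed S, the K_6 on S has C(6, 2) = 15 edges. P[all 15 edges red] = (1/2)^15, and likewise for blue, so P[monochromatic] = 2·(1/2)^15 = 2^{1 − 15} = 1/16384.
By linearity of expectation: E[X] = C(58, 6) · 2^{1 − 15} = 40475358 · 1/16384 = 20237679/8192.
Numerically: E[X] ≈ 2470.4198.

E[X] = C(58,6)·2^(1−C(6,2)) = 20237679/8192 ≈ 2470.4198.
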